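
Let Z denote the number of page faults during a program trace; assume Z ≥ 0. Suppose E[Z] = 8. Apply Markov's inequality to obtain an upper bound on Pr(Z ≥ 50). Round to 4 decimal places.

Markov's inequality: for a non-negative random variable, Pr(Z ≥ a) ≤ E[Z]/a.
Here E[Z] = 8 and a = 50, so the bound is 8/50 = 0.1600.

0.1600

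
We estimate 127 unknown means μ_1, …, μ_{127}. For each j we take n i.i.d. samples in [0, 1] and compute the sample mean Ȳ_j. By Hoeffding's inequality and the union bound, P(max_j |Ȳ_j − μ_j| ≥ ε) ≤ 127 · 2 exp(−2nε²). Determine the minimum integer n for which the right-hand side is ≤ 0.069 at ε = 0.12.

Need 2·127·exp(−2nε²) ≤ 0.069, i.e. exp(−2nε²) ≤ 0.069/254.
So 2nε² ≥ ln(254/0.069) = 8.210983.
Hence n ≥ 8.210983/(2·0.12²) = 285.104.
The smallest integer n is 286.

286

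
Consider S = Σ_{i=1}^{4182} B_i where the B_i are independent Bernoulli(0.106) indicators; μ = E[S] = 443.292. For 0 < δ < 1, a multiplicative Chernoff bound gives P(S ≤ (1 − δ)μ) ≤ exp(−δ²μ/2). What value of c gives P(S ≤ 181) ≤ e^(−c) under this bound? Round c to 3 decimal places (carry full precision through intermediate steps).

Write 181 = (1 − δ)μ, so δ = 1 − 181/443.292 = 0.5916913…
Then the exponent is δ²μ/2 = (μ − 181)²/(2μ) = 77.597941.

77.598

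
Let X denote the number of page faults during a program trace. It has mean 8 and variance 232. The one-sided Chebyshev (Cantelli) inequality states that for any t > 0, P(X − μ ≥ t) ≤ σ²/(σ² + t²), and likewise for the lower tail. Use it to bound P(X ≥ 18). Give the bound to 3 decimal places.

Here σ² = 232 and t = 10, so σ² + t² = 332.
Cantelli's bound: 232/332 = 0.6988.

0.699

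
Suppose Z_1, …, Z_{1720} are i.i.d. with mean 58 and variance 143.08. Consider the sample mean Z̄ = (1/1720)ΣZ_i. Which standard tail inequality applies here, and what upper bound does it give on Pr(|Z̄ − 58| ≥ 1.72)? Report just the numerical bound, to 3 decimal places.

With mean and variance of each term known, Chebyshev's inequality bounds the deviation of the sum (or sample mean).
Var(Z̄) = Var(Z_i)/n = 143.08/1720 = 0.083186.
Chebyshev: Pr(|Z̄ − 58| ≥ 1.72) ≤ Var(Z̄)/(1.72)² = 143.08/(1720·1.72²) = 0.0281.

0.028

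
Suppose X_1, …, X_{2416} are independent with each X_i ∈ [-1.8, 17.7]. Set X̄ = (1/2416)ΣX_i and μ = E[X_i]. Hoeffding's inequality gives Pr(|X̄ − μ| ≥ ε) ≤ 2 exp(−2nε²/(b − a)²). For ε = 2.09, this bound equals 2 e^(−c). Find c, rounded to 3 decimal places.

55.507

c = 2nε²/(b − a)² = 2·2416·2.09² / 19.5² = 55.5073.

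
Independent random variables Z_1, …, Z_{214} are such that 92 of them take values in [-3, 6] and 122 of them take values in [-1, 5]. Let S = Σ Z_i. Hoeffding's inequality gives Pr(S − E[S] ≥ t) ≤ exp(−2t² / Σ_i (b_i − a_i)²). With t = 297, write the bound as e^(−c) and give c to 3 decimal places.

14.895

Σ(b_i − a_i)² = 92·9² + 122·6² = 11844.
c = 2t² / 11844 = 2·297² / 11844 = 14.8951.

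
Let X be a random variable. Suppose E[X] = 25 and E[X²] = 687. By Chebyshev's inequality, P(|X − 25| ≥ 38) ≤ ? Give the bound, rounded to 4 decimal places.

Var(X) = E[X²] − (E[X])² = 687 − 625 = 62.
Chebyshev's inequality: P(|X − μ| ≥ t) ≤ Var(X)/t² = 62/1444 = 0.0429.

0.0429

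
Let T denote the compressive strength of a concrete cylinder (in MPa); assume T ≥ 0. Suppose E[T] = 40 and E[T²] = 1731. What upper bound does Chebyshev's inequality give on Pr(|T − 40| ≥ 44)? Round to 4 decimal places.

Var(T) = E[T²] − (E[T])² = 1731 − 1600 = 131.
Chebyshev's inequality: Pr(|T − μ| ≥ t) ≤ Var(T)/t² = 131/1936 = 0.0677.

0.0677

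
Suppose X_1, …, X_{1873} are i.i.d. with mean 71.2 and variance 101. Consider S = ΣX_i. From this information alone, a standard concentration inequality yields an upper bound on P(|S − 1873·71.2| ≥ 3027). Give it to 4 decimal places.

With mean and variance of each term known, Chebyshev's inequality bounds the deviation of the sum (or sample mean).
Var(S) = n·Var(X_i) = 1873·101 = 189173.
Chebyshev: P(|S − 1873·71.2| ≥ 3027) ≤ Var(S)/3027² = 189173/9162729 = 0.0206.

0.0206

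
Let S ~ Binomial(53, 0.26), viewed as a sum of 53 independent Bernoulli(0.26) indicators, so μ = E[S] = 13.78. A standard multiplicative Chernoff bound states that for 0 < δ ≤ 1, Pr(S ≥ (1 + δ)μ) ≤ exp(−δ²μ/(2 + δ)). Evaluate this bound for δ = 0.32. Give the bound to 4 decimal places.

0.5443

Exponent = δ²μ/(2 + δ) = 0.32²·13.78/2.32 = 0.6082.
Bound = exp(−0.6082) = 0.54432.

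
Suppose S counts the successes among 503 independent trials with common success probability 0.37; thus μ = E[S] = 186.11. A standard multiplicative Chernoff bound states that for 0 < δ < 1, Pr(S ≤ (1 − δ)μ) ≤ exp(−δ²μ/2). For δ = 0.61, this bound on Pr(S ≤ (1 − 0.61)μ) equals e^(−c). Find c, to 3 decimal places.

34.626

c = δ²μ/2 = 0.61²·186.11/2 = 34.6258.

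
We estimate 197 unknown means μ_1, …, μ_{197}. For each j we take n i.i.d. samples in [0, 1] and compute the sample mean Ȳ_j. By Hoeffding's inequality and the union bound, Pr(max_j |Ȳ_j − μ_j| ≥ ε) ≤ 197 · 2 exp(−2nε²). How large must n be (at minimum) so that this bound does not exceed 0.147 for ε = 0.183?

Need 2·197·exp(−2nε²) ≤ 0.147, i.e. exp(−2nε²) ≤ 0.147/394.
So 2nε² ≥ ln(394/0.147) = 7.893674.
Hence n ≥ 7.893674/(2·0.183²) = 117.855.
The smallest integer n is 118.

118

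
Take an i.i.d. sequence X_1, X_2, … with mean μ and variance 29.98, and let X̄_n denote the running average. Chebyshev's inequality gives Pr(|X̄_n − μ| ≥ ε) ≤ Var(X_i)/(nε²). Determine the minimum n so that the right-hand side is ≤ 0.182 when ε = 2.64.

Require 29.98/(n·2.64²) ≤ 0.182, i.e. n ≥ 29.98/(0.182·2.64²) = 23.635.
The smallest integer n is 24.

24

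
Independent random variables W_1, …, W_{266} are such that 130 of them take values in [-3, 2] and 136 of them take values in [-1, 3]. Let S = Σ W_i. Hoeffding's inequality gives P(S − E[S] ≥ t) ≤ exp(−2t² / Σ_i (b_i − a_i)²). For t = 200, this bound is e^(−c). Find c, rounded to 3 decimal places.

Σ(b_i − a_i)² = 130·5² + 136·4² = 5426.
c = 2t² / 5426 = 2·200² / 5426 = 14.7438.

14.744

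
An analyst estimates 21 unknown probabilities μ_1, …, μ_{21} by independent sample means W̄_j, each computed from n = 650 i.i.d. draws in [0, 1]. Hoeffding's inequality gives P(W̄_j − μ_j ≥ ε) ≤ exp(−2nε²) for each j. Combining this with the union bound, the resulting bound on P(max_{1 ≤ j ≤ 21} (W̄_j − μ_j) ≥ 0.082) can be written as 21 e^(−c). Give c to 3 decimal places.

8.741

Union bound over the 21 events: P(max_{1 ≤ j ≤ 21} (W̄_j − μ_j) ≥ 0.082) ≤ 21·exp(−2nε²) = 21 exp(−2·650·0.082²).
So c = 2·650·0.082² = 8.7412.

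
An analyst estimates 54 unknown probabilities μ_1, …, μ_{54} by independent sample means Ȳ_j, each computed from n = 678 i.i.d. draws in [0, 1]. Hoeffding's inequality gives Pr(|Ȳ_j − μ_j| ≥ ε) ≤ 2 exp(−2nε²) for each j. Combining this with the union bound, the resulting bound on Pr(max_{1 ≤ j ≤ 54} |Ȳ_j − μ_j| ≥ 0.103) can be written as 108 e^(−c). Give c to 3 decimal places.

14.386

Union bound over the 54 events: Pr(max_{1 ≤ j ≤ 54} |Ȳ_j − μ_j| ≥ 0.103) ≤ 54·2·exp(−2nε²) = 108 exp(−2·678·0.103²).
So c = 2·678·0.103² = 14.3858.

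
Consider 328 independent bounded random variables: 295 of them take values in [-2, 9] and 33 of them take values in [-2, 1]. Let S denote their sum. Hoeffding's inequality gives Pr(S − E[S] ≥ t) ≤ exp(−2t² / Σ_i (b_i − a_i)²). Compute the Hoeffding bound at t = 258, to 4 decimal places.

0.0248

Σ(b_i − a_i)² = 295·11² + 33·3² = 35992.
Exponent = 2·258² / 35992 = 3.69882.
Bound = exp(−3.69882) = 0.02475.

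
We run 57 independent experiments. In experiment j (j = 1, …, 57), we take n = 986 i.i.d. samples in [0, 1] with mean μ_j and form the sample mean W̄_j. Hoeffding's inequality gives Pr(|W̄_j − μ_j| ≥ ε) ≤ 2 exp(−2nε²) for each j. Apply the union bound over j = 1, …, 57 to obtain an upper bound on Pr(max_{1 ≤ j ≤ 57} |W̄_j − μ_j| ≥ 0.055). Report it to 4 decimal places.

0.2926

Per-experiment Hoeffding bound: 2·exp(−2·986·0.055²) = 2·exp(−5.96530) = 0.0051325.
Union bound over 57 events: 57·0.0051325 = 0.29256.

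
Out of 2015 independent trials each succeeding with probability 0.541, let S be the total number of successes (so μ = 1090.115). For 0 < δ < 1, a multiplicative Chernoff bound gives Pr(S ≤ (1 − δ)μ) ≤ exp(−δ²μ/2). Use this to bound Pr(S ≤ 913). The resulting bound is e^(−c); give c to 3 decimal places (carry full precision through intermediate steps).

14.388

Write 913 = (1 − δ)μ, so δ = 1 − 913/1090.115 = 0.1624737…
Then the exponent is δ²μ/2 = (μ − 913)²/(2μ) = 14.388263.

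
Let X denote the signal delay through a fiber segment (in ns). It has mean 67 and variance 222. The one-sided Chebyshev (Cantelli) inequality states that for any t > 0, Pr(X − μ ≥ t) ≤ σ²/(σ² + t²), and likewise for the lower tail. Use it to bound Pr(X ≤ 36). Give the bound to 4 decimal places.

Here σ² = 222 and t = 31, so σ² + t² = 1183.
Cantelli's bound: 222/1183 = 0.1877.

0.1877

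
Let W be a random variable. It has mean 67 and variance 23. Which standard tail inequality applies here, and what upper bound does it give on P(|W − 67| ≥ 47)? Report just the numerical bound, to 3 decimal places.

Mean and variance are known, so Chebyshev's inequality applies.
Chebyshev: P(|W − μ| ≥ t) ≤ Var(W)/t².
Bound = 23 / 2209 = 0.0104.

0.010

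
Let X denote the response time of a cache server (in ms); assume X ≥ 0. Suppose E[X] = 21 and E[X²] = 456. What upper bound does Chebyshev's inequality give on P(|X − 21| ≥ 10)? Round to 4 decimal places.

Var(X) = E[X²] − (E[X])² = 456 − 441 = 15.
Chebyshev's inequality: P(|X − μ| ≥ t) ≤ Var(X)/t² = 15/100 = 0.1500.

0.1500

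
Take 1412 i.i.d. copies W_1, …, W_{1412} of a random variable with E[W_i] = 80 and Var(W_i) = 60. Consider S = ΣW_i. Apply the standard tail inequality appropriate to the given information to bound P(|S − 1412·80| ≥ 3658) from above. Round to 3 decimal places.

With mean and variance of each term known, Chebyshev's inequality bounds the deviation of the sum (or sample mean).
Var(S) = n·Var(W_i) = 1412·60 = 84720.
Chebyshev: P(|S − 1412·80| ≥ 3658) ≤ Var(S)/3658² = 84720/13380964 = 0.0063.

0.006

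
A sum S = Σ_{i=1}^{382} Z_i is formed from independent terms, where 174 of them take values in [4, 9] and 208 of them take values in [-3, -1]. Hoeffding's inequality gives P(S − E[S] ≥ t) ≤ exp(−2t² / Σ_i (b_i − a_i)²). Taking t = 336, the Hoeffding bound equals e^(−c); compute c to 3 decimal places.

Σ(b_i − a_i)² = 174·5² + 208·2² = 5182.
c = 2t² / 5182 = 2·336² / 5182 = 43.5724.

43.572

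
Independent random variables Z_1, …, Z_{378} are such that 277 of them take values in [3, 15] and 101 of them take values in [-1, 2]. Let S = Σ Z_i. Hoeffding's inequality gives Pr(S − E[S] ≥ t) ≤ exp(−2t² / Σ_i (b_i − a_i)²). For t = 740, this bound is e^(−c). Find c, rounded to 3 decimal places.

26.845

Σ(b_i − a_i)² = 277·12² + 101·3² = 40797.
c = 2t² / 40797 = 2·740² / 40797 = 26.8451.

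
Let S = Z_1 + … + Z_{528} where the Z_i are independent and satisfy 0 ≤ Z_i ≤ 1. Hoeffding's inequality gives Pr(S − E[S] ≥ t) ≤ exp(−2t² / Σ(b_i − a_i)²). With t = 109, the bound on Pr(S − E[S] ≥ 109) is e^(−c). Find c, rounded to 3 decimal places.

45.004

Σ(b_i − a_i)² = 528·(1)² = 528.
c = 2t²/528 = 2·109²/528 = 45.0038.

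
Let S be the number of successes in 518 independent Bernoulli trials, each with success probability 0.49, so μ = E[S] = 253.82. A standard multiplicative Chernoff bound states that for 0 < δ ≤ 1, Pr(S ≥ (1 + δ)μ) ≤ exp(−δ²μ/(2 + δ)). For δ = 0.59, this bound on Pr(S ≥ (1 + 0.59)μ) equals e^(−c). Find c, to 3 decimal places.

34.114

c = δ²μ/(2 + δ) = 0.59²·253.82/(2 + 0.59) = 34.1138.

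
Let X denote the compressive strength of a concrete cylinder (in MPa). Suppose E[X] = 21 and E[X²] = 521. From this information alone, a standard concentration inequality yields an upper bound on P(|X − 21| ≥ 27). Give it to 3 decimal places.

The first two moments determine the variance, so Chebyshev's inequality is the sharpest standard bound available.
Var(X) = E[X²] − (E[X])² = 521 − 441 = 80.
Chebyshev's inequality: P(|X − μ| ≥ t) ≤ Var(X)/t² = 80/729 = 0.1097.

0.110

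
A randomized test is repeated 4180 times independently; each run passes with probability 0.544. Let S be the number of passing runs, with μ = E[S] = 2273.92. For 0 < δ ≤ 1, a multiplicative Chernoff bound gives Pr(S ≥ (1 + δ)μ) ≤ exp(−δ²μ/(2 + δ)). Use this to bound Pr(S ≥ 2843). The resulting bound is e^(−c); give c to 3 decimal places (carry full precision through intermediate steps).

Write 2843 = (1 + δ)μ, so δ = 2843/2273.92 − 1 = 0.2502639…
Then the exponent is δ²μ/(2 + δ) = (2843 − μ)² / (μ·(2 + δ)) = 63.290426.

63.290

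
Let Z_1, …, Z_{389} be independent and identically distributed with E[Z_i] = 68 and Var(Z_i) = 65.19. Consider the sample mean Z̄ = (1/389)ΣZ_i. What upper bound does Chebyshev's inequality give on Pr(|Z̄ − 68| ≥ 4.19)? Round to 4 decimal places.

Var(Z̄) = Var(Z_i)/n = 65.19/389 = 0.16758.
Chebyshev: Pr(|Z̄ − 68| ≥ 4.19) ≤ Var(Z̄)/(4.19)² = 65.19/(389·4.19²) = 0.0095.

0.0095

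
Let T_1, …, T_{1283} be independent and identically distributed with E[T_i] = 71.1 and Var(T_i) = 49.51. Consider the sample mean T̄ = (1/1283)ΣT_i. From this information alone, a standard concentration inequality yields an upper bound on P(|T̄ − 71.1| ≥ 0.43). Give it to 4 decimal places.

With mean and variance of each term known, Chebyshev's inequality bounds the deviation of the sum (or sample mean).
Var(T̄) = Var(T_i)/n = 49.51/1283 = 0.038589.
Chebyshev: P(|T̄ − 71.1| ≥ 0.43) ≤ Var(T̄)/(0.43)² = 49.51/(1283·0.43²) = 0.2087.

0.2087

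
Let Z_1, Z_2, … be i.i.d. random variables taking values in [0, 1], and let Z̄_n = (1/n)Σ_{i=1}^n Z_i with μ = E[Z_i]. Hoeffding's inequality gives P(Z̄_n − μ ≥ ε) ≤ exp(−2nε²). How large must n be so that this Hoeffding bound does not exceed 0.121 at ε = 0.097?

113

Require exp(−2nε²) ≤ 0.121, i.e. 2nε² ≥ ln(1/0.121) = 2.111965.
So n ≥ 2.111965 / (2·0.097²) = 112.231.
The smallest integer n is 113.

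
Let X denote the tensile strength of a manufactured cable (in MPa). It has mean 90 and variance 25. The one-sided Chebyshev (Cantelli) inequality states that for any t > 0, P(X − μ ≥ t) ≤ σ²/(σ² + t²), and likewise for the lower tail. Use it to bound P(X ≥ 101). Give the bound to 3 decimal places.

0.171

Here σ² = 25 and t = 11, so σ² + t² = 146.
Cantelli's bound: 25/146 = 0.1712.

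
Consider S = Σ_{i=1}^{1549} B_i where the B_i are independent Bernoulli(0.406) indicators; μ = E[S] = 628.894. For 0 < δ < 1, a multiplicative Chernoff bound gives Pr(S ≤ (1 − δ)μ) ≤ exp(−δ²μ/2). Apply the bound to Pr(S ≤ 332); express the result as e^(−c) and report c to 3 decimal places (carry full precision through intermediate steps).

70.080

Write 332 = (1 − δ)μ, so δ = 1 − 332/628.894 = 0.4720891…
Then the exponent is δ²μ/2 = (μ − 332)²/(2μ) = 70.080210.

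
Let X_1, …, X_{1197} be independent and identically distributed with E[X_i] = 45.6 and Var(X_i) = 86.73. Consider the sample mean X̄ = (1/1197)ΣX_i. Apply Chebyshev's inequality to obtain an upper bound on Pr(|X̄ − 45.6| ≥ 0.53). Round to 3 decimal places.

Var(X̄) = Var(X_i)/n = 86.73/1197 = 0.072456.
Chebyshev: Pr(|X̄ − 45.6| ≥ 0.53) ≤ Var(X̄)/(0.53)² = 86.73/(1197·0.53²) = 0.2579.

0.258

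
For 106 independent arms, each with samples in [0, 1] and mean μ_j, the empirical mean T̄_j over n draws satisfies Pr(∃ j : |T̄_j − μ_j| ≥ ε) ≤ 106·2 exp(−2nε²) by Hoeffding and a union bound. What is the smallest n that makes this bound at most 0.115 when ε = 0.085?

Need 2·106·exp(−2nε²) ≤ 0.115, i.e. exp(−2nε²) ≤ 0.115/212.
So 2nε² ≥ ln(212/0.115) = 7.519409.
Hence n ≥ 7.519409/(2·0.085²) = 520.374.
The smallest integer n is 521.

521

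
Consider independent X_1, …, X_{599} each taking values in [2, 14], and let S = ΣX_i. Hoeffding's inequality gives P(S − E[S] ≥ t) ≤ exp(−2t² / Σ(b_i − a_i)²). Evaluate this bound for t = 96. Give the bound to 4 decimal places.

Σ(b_i − a_i)² = 599·(12)² = 86256.
Exponent = 2·96²/86256 = 0.2137.
Bound = exp(−0.2137) = 0.80760.

0.8076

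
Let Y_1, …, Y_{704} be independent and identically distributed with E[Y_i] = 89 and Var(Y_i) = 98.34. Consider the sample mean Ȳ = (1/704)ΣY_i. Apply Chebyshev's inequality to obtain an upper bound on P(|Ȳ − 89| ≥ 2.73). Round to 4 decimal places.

Var(Ȳ) = Var(Y_i)/n = 98.34/704 = 0.13969.
Chebyshev: P(|Ȳ − 89| ≥ 2.73) ≤ Var(Ȳ)/(2.73)² = 98.34/(704·2.73²) = 0.0187.

0.0187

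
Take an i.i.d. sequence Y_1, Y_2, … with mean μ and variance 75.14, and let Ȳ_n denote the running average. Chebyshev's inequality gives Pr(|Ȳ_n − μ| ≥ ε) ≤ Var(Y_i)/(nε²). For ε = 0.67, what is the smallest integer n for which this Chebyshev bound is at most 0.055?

3044

Require 75.14/(n·0.67²) ≤ 0.055, i.e. n ≥ 75.14/(0.055·0.67²) = 3043.399.
The smallest integer n is 3044.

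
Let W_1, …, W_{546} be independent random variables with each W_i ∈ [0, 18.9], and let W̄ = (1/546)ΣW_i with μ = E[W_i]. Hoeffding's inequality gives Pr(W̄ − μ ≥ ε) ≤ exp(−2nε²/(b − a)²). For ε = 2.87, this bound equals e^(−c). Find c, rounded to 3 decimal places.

25.180

c = 2nε²/(b − a)² = 2·546·2.87² / 18.9² = 25.1804.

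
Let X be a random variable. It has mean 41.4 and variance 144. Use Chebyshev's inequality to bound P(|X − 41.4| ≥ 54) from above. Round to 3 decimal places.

0.049

Chebyshev: P(|X − μ| ≥ t) ≤ Var(X)/t².
Bound = 144 / 2916 = 0.0494.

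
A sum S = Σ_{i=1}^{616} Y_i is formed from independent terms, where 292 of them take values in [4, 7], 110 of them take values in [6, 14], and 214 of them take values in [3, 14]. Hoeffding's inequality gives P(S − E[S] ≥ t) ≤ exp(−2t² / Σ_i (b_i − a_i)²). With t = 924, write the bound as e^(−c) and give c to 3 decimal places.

48.016

Σ(b_i − a_i)² = 292·3² + 110·8² + 214·11² = 35562.
c = 2t² / 35562 = 2·924² / 35562 = 48.0162.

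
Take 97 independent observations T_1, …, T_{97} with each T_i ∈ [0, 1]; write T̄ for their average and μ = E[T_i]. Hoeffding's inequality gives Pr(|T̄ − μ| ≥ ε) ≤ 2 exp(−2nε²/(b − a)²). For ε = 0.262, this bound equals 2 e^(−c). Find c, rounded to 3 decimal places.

c = 2nε²/(b − a)² = 2·97·0.262² / 1² = 13.3169.

13.317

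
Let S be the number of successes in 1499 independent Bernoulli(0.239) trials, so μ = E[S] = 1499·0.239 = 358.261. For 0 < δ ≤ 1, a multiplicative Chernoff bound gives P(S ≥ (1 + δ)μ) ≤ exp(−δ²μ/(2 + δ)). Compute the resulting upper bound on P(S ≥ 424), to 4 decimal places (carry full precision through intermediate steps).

Write 424 = (1 + δ)μ, so δ = 424/358.261 − 1 = 0.1834947…
Then the exponent is δ²μ/(2 + δ) = (424 − μ)² / (μ·(2 + δ)) = 5.524519.
Bound = exp(−5.524519) = 0.00399.

0.0040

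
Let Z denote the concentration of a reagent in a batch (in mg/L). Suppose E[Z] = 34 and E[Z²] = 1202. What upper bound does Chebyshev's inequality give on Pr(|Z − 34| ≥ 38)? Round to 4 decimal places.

Var(Z) = E[Z²] − (E[Z])² = 1202 − 1156 = 46.
Chebyshev's inequality: Pr(|Z − μ| ≥ t) ≤ Var(Z)/t² = 46/1444 = 0.0319.

0.0319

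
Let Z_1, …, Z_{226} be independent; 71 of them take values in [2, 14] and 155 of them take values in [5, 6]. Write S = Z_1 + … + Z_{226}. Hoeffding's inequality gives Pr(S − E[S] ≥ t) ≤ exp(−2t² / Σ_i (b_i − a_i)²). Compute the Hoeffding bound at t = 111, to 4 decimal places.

0.0931

Σ(b_i − a_i)² = 71·12² + 155·1² = 10379.
Exponent = 2·111² / 10379 = 2.37422.
Bound = exp(−2.37422) = 0.09309.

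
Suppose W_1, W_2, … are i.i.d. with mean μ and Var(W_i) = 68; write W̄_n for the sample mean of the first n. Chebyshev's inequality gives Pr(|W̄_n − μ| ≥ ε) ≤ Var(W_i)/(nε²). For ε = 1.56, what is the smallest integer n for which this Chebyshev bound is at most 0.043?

Require 68/(n·1.56²) ≤ 0.043, i.e. n ≥ 68/(0.043·1.56²) = 649.817.
The smallest integer n is 650.

650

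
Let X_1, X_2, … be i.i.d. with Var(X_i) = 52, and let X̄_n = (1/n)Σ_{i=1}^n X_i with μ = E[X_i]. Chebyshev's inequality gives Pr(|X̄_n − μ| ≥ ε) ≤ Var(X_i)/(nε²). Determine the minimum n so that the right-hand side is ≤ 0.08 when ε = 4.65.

31

Require 52/(n·4.65²) ≤ 0.08, i.e. n ≥ 52/(0.08·4.65²) = 30.061.
The smallest integer n is 31.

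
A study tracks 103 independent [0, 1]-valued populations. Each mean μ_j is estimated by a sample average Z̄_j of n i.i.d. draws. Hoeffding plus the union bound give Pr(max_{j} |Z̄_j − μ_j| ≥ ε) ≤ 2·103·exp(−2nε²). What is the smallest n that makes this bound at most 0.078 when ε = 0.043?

Need 2·103·exp(−2nε²) ≤ 0.078, i.e. exp(−2nε²) ≤ 0.078/206.
So 2nε² ≥ ln(206/0.078) = 7.878923.
Hence n ≥ 7.878923/(2·0.043²) = 2130.590.
The smallest integer n is 2131.

2131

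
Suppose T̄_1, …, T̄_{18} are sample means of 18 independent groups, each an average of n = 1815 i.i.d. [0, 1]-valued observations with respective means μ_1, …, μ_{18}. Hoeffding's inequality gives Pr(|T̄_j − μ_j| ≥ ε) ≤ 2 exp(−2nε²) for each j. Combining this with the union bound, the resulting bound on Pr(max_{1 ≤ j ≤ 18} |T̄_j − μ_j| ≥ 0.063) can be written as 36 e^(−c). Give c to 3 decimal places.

Union bound over the 18 events: Pr(max_{1 ≤ j ≤ 18} |T̄_j − μ_j| ≥ 0.063) ≤ 18·2·exp(−2nε²) = 36 exp(−2·1815·0.063²).
So c = 2·1815·0.063² = 14.4075.

14.407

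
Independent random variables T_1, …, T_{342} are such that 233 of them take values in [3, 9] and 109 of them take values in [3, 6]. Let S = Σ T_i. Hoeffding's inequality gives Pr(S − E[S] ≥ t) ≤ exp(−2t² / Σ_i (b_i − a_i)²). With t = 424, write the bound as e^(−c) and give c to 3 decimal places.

Σ(b_i − a_i)² = 233·6² + 109·3² = 9369.
c = 2t² / 9369 = 2·424² / 9369 = 38.3768.

38.377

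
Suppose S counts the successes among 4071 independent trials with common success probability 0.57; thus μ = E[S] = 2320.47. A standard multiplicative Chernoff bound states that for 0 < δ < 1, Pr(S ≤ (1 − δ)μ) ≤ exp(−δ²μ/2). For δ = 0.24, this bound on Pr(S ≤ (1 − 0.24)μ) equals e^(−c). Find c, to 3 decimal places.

c = δ²μ/2 = 0.24²·2320.47/2 = 66.8295.

66.830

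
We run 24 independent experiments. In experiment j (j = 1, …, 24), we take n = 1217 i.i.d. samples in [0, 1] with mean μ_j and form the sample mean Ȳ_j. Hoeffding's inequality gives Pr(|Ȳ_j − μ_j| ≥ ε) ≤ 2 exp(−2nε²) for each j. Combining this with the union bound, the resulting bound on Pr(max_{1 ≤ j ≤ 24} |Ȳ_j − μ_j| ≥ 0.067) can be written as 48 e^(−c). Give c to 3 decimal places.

Union bound over the 24 events: Pr(max_{1 ≤ j ≤ 24} |Ȳ_j − μ_j| ≥ 0.067) ≤ 24·2·exp(−2nε²) = 48 exp(−2·1217·0.067²).
So c = 2·1217·0.067² = 10.9262.

10.926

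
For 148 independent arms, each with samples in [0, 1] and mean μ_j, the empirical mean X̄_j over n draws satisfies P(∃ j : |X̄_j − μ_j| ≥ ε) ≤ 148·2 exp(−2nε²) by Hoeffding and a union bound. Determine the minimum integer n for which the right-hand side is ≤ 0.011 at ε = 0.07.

Need 2·148·exp(−2nε²) ≤ 0.011, i.e. exp(−2nε²) ≤ 0.011/296.
So 2nε² ≥ ln(296/0.011) = 10.200219.
Hence n ≥ 10.200219/(2·0.07²) = 1040.839.
The smallest integer n is 1041.

1041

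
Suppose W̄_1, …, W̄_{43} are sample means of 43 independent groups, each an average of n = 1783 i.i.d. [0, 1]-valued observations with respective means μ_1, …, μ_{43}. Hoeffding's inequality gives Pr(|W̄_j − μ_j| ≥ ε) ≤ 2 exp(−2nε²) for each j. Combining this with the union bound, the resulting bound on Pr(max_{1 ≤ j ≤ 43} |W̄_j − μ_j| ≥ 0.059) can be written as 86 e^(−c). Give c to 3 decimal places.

12.413

Union bound over the 43 events: Pr(max_{1 ≤ j ≤ 43} |W̄_j − μ_j| ≥ 0.059) ≤ 43·2·exp(−2nε²) = 86 exp(−2·1783·0.059²).
So c = 2·1783·0.059² = 12.4132.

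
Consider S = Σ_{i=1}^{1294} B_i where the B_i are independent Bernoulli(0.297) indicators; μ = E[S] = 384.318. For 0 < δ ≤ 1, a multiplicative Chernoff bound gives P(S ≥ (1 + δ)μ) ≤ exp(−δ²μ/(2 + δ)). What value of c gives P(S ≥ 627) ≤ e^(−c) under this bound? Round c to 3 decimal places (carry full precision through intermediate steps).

58.235

Write 627 = (1 + δ)μ, so δ = 627/384.318 − 1 = 0.6314614…
Then the exponent is δ²μ/(2 + δ) = (627 − μ)² / (μ·(2 + δ)) = 58.235444.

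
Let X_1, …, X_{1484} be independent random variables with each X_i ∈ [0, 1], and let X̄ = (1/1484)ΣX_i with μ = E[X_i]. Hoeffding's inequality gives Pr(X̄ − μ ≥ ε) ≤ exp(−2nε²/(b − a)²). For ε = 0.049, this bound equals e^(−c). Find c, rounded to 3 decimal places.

7.126

c = 2nε²/(b − a)² = 2·1484·0.049² / 1² = 7.1262.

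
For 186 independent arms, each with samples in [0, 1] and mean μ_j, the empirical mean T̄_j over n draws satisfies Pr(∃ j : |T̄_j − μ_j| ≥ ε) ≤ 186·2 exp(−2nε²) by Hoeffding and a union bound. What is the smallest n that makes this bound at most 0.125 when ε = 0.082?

Need 2·186·exp(−2nε²) ≤ 0.125, i.e. exp(−2nε²) ≤ 0.125/372.
So 2nε² ≥ ln(372/0.125) = 7.998335.
Hence n ≥ 7.998335/(2·0.082²) = 594.760.
The smallest integer n is 595.

595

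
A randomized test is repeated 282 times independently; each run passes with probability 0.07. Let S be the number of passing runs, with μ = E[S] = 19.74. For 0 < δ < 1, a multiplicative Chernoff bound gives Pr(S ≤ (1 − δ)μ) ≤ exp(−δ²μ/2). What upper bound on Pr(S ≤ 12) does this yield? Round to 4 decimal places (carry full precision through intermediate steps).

Write 12 = (1 − δ)μ, so δ = 1 − 12/19.74 = 0.3920973…
Then the exponent is δ²μ/2 = (μ − 12)²/(2μ) = 1.517416.
Bound = exp(−1.517416) = 0.21928.

0.2193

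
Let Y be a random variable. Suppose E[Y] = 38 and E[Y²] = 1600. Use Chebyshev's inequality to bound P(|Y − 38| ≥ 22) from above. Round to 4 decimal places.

Var(Y) = E[Y²] − (E[Y])² = 1600 − 1444 = 156.
Chebyshev's inequality: P(|Y − μ| ≥ t) ≤ Var(Y)/t² = 156/484 = 0.3223.

0.3223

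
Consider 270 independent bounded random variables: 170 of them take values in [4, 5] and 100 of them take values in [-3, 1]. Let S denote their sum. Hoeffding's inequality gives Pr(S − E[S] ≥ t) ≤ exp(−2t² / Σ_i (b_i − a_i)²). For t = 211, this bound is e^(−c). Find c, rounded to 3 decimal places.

50.306

Σ(b_i − a_i)² = 170·1² + 100·4² = 1770.
c = 2t² / 1770 = 2·211² / 1770 = 50.3062.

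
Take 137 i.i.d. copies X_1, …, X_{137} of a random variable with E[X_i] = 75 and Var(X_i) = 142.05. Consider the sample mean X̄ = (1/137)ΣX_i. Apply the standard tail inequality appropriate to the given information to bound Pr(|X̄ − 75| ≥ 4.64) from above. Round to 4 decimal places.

0.0482

With mean and variance of each term known, Chebyshev's inequality bounds the deviation of the sum (or sample mean).
Var(X̄) = Var(X_i)/n = 142.05/137 = 1.0369.
Chebyshev: Pr(|X̄ − 75| ≥ 4.64) ≤ Var(X̄)/(4.64)² = 142.05/(137·4.64²) = 0.0482.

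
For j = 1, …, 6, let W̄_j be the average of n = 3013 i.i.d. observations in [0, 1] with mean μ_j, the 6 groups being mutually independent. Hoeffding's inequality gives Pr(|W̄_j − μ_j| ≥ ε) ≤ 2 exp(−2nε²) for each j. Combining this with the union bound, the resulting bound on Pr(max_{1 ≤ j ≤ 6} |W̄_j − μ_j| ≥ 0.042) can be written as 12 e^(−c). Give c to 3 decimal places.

10.630

Union bound over the 6 events: Pr(max_{1 ≤ j ≤ 6} |W̄_j − μ_j| ≥ 0.042) ≤ 6·2·exp(−2nε²) = 12 exp(−2·3013·0.042²).
So c = 2·3013·0.042² = 10.6299.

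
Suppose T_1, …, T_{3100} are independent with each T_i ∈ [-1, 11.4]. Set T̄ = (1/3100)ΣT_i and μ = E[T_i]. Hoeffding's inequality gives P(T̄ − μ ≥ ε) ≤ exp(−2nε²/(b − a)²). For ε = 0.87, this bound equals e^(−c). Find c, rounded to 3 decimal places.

30.520

c = 2nε²/(b − a)² = 2·3100·0.87² / 12.4² = 30.5202.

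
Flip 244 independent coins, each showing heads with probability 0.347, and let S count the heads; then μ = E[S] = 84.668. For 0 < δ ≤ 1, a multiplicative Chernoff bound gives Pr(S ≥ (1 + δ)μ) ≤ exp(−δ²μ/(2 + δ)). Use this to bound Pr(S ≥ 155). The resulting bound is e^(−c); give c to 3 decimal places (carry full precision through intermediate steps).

Write 155 = (1 + δ)μ, so δ = 155/84.668 − 1 = 0.8306798…
Then the exponent is δ²μ/(2 + δ) = (155 − μ)² / (μ·(2 + δ)) = 20.639344.

20.639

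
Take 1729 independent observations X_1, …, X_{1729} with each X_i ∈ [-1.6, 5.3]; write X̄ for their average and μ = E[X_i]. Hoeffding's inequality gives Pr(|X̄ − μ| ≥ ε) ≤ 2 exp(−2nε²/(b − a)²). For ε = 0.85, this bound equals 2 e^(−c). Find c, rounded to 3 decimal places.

c = 2nε²/(b − a)² = 2·1729·0.85² / 6.9² = 52.4765.

52.476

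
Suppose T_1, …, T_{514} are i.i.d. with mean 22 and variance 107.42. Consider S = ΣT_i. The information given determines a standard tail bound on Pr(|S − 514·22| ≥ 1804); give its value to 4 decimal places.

0.0170

With mean and variance of each term known, Chebyshev's inequality bounds the deviation of the sum (or sample mean).
Var(S) = n·Var(T_i) = 514·107.42 = 55213.88.
Chebyshev: Pr(|S − 514·22| ≥ 1804) ≤ Var(S)/1804² = 55213.88/3254416 = 0.0170.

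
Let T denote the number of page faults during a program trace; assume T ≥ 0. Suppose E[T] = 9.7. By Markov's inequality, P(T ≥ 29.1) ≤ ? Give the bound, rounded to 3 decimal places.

Markov's inequality: for a non-negative random variable, P(T ≥ a) ≤ E[T]/a.
Here E[T] = 9.7 and a = 29.1, so the bound is 9.7/29.1 = 0.3333.

0.333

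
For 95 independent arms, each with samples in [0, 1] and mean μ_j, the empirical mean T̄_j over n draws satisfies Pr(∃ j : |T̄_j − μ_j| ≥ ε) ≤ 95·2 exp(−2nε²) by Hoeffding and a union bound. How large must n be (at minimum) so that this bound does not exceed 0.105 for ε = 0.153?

Need 2·95·exp(−2nε²) ≤ 0.105, i.e. exp(−2nε²) ≤ 0.105/190.
So 2nε² ≥ ln(190/0.105) = 7.500819.
Hence n ≥ 7.500819/(2·0.153²) = 160.212.
The smallest integer n is 161.

161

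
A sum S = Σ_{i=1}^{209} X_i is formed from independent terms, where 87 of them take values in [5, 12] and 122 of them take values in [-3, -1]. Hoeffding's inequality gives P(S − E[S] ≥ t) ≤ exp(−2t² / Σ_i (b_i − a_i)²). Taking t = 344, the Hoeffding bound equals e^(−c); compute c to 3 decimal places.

49.815

Σ(b_i − a_i)² = 87·7² + 122·2² = 4751.
c = 2t² / 4751 = 2·344² / 4751 = 49.8152.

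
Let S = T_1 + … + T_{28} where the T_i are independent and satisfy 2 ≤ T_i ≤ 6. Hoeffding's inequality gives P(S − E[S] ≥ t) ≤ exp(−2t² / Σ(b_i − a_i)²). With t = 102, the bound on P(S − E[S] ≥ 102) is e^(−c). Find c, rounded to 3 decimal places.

46.446

Σ(b_i − a_i)² = 28·(4)² = 448.
c = 2t²/448 = 2·102²/448 = 46.4464.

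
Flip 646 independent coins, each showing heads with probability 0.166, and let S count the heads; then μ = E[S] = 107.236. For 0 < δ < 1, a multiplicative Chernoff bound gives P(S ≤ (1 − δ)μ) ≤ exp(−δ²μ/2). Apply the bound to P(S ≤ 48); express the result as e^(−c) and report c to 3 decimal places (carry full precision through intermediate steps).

Write 48 = (1 − δ)μ, so δ = 1 − 48/107.236 = 0.5523891…
Then the exponent is δ²μ/2 = (μ − 48)²/(2μ) = 16.360661.

16.361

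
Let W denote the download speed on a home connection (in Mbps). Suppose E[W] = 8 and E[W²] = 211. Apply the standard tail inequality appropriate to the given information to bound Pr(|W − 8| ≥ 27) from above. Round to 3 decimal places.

0.202

The first two moments determine the variance, so Chebyshev's inequality is the sharpest standard bound available.
Var(W) = E[W²] − (E[W])² = 211 − 64 = 147.
Chebyshev's inequality: Pr(|W − μ| ≥ t) ≤ Var(W)/t² = 147/729 = 0.2016.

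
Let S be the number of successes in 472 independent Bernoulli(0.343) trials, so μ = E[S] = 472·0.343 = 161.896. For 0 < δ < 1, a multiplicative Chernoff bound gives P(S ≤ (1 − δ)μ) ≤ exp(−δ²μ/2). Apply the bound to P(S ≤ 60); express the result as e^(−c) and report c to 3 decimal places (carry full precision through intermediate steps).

32.066

Write 60 = (1 − δ)μ, so δ = 1 − 60/161.896 = 0.6293917…
Then the exponent is δ²μ/2 = (μ − 60)²/(2μ) = 32.066249.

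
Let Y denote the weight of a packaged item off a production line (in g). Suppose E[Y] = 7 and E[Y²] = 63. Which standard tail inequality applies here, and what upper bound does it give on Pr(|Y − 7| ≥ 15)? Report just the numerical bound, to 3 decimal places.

The first two moments determine the variance, so Chebyshev's inequality is the sharpest standard bound available.
Var(Y) = E[Y²] − (E[Y])² = 63 − 49 = 14.
Chebyshev's inequality: Pr(|Y − μ| ≥ t) ≤ Var(Y)/t² = 14/225 = 0.0622.

0.062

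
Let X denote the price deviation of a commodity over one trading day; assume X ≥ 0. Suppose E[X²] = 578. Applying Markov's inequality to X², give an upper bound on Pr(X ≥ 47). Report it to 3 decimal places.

Since X ≥ 0, the event {X ≥ 47} is the same as {X² ≥ 2209}.
Markov's inequality applied to X² gives Pr(X² ≥ 2209) ≤ E[X²]/2209 = 578/2209 = 0.2617.

0.262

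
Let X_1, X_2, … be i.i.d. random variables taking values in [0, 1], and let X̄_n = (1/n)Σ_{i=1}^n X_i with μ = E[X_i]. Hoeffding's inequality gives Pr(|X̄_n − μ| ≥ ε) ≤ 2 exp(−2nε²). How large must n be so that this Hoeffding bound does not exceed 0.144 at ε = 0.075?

234

Require 2·exp(−2nε²) ≤ 0.144, i.e. 2nε² ≥ ln(2/0.144) = 2.631089.
So n ≥ 2.631089 / (2·0.075²) = 233.875.
The smallest integer n is 234.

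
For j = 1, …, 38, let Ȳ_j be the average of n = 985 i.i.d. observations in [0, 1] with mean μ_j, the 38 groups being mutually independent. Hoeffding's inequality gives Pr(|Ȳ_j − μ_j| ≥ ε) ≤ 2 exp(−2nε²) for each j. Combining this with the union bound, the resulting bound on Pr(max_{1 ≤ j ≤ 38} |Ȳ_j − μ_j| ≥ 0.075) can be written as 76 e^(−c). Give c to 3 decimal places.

11.081

Union bound over the 38 events: Pr(max_{1 ≤ j ≤ 38} |Ȳ_j − μ_j| ≥ 0.075) ≤ 38·2·exp(−2nε²) = 76 exp(−2·985·0.075²).
So c = 2·985·0.075² = 11.0813.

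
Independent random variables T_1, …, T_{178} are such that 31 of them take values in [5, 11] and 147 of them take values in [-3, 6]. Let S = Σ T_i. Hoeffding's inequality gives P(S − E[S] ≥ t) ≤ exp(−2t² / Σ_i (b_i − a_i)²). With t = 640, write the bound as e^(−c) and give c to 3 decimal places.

62.904

Σ(b_i − a_i)² = 31·6² + 147·9² = 13023.
c = 2t² / 13023 = 2·640² / 13023 = 62.9041.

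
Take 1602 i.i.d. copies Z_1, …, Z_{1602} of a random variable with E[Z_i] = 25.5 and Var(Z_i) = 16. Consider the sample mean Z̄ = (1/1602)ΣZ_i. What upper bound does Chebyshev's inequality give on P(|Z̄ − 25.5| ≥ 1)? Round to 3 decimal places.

Var(Z̄) = Var(Z_i)/n = 16/1602 = 0.0099875.
Chebyshev: P(|Z̄ − 25.5| ≥ 1) ≤ Var(Z̄)/(1)² = 16/(1602·1²) = 0.0100.

0.010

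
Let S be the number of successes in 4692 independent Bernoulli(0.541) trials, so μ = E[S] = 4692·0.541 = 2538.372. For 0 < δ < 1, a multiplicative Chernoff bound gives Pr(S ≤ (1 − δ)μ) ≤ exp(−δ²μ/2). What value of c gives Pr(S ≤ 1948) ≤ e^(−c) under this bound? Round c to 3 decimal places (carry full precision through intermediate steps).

68.654

Write 1948 = (1 − δ)μ, so δ = 1 − 1948/2538.372 = 0.232579…
Then the exponent is δ²μ/2 = (μ − 1948)²/(2μ) = 68.654062.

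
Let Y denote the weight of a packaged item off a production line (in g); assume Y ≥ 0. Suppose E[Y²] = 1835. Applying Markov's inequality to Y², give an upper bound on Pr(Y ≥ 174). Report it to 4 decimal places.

0.0606

Since Y ≥ 0, the event {Y ≥ 174} is the same as {Y² ≥ 30276}.
Markov's inequality applied to Y² gives Pr(Y² ≥ 30276) ≤ E[Y²]/30276 = 1835/30276 = 0.0606.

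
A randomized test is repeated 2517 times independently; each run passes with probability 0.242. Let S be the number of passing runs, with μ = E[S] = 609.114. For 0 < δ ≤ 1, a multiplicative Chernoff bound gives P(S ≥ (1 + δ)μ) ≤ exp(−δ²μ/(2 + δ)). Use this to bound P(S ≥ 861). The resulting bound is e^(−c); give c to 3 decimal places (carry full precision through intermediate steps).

43.158

Write 861 = (1 + δ)μ, so δ = 861/609.114 − 1 = 0.4135285…
Then the exponent is δ²μ/(2 + δ) = (861 − μ)² / (μ·(2 + δ)) = 43.157576.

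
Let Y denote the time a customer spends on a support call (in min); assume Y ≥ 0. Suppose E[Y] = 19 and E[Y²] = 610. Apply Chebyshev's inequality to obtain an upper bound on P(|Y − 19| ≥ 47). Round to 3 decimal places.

0.113

Var(Y) = E[Y²] − (E[Y])² = 610 − 361 = 249.
Chebyshev's inequality: P(|Y − μ| ≥ t) ≤ Var(Y)/t² = 249/2209 = 0.1127.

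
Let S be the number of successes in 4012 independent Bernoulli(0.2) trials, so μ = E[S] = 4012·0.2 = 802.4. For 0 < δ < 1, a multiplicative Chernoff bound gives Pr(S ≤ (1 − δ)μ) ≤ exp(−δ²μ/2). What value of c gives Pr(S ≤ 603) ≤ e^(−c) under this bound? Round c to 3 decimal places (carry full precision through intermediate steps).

Write 603 = (1 − δ)μ, so δ = 1 − 603/802.4 = 0.2485045…
Then the exponent is δ²μ/2 = (μ − 603)²/(2μ) = 24.775897.

24.776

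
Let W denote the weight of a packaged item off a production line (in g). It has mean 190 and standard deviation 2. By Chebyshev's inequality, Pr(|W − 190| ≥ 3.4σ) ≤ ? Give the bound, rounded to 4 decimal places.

0.0865

Chebyshev: Pr(|W − μ| ≥ t) ≤ Var(W)/t².
Var(W) = σ² = 2² = 4.
t = 3.4·2 = 6.8.
Bound = 4 / 46.24 = 0.0865.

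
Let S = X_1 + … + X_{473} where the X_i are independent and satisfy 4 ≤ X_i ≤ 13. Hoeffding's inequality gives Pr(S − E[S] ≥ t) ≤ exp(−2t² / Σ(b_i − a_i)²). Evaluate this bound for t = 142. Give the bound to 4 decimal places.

Σ(b_i − a_i)² = 473·(9)² = 38313.
Exponent = 2·142²/38313 = 1.0526.
Bound = exp(−1.0526) = 0.34903.

0.3490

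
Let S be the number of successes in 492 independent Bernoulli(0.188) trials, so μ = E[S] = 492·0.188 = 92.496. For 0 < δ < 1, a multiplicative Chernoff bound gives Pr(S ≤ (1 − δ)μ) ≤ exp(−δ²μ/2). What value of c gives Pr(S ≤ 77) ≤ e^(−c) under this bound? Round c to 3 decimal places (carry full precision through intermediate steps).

Write 77 = (1 − δ)μ, so δ = 1 − 77/92.496 = 0.1675316…
Then the exponent is δ²μ/2 = (μ − 77)²/(2μ) = 1.298035.

1.298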